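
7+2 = 9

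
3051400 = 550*5548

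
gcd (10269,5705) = 1141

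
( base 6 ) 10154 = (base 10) 1366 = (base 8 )2526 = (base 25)24g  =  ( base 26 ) 20E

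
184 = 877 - 693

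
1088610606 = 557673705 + 530936901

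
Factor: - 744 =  - 2^3*3^1*31^1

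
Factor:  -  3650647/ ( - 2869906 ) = 2^( -1)*7^2*11^1*17^(-1 )*43^ (-1 )*151^( - 1)*521^1=280819/220762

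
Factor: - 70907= - 17^1 *43^1*97^1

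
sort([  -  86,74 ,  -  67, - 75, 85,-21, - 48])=[ - 86,-75, - 67, - 48, - 21,74, 85] 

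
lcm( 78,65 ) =390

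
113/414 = 113/414 = 0.27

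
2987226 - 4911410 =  - 1924184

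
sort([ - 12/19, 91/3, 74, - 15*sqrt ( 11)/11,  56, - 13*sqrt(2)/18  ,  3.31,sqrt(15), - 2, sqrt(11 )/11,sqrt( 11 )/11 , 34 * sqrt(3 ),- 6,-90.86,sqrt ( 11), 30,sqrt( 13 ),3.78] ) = [ - 90.86, - 6,  -  15 * sqrt( 11)/11, - 2, - 13* sqrt( 2 )/18, - 12/19, sqrt(11)/11, sqrt (11)/11, 3.31, sqrt(11), sqrt(  13),3.78, sqrt(15 ), 30,  91/3,56 , 34*sqrt ( 3), 74] 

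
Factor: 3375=3^3*5^3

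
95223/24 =3967 + 5/8 = 3967.62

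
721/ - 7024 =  - 721/7024 = - 0.10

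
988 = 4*247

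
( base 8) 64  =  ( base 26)20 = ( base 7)103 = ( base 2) 110100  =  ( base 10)52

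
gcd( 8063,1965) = 1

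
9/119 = 9/119 = 0.08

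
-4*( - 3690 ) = 14760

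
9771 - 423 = 9348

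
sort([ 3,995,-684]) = [ - 684,3,995]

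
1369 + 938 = 2307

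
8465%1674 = 95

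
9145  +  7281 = 16426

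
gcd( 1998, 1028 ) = 2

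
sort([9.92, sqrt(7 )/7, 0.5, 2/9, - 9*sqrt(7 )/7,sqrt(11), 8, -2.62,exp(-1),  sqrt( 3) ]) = [ - 9 * sqrt( 7)/7,  -  2.62,  2/9, exp( - 1) , sqrt(7)/7, 0.5, sqrt (3),sqrt(11 ), 8,  9.92] 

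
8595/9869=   8595/9869 = 0.87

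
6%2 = 0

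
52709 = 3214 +49495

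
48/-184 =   -  1+17/23 = - 0.26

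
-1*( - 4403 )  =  4403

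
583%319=264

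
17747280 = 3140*5652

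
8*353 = 2824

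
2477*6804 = 16853508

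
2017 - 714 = 1303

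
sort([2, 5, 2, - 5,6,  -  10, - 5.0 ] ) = [- 10 , - 5,  -  5.0,2,2, 5,  6]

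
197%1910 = 197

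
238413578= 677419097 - 439005519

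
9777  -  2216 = 7561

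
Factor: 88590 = 2^1*3^1 * 5^1*2953^1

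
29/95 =29/95 = 0.31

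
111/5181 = 37/1727 = 0.02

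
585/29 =20 + 5/29 = 20.17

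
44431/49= 906 + 37/49= 906.76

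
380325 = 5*76065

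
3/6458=3/6458 = 0.00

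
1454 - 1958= - 504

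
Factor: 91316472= 2^3*3^1*13^1*541^2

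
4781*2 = 9562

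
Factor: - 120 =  - 2^3*3^1*5^1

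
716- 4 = 712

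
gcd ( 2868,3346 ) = 478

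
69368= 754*92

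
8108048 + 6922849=15030897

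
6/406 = 3/203 = 0.01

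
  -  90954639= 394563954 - 485518593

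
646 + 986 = 1632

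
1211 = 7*173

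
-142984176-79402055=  - 222386231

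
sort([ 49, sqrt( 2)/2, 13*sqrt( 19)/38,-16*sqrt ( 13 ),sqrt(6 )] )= [-16*sqrt( 13), sqrt(2) /2,13*sqrt( 19 ) /38,  sqrt( 6),49]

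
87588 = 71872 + 15716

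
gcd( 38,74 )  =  2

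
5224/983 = 5+309/983 = 5.31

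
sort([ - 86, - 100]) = [ - 100, - 86]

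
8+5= 13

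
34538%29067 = 5471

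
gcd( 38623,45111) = 1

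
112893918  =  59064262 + 53829656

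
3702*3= 11106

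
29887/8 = 29887/8=   3735.88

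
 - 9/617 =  - 1+608/617= -  0.01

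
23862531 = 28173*847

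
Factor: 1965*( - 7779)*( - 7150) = 109293005250 = 2^1*3^2*5^3*11^1*13^1*131^1*2593^1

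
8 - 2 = 6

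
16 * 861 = 13776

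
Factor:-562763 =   -  562763^1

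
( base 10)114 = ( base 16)72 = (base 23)4M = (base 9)136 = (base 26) 4a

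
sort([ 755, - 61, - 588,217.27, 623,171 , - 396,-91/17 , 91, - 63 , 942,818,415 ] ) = [ - 588,-396, - 63, - 61, - 91/17, 91,171,217.27, 415,  623,755, 818,942]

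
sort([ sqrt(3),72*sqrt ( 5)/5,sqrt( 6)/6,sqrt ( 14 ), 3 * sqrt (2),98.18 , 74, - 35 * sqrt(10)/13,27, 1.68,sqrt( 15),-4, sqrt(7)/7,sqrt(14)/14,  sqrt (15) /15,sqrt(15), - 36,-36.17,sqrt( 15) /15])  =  [  -  36.17, - 36, - 35 * sqrt (10)/13, - 4,sqrt ( 15 ) /15, sqrt( 15) /15, sqrt(14) /14 , sqrt(7 ) /7, sqrt( 6)/6 , 1.68,sqrt(3), sqrt( 14),sqrt (15), sqrt( 15),3*sqrt (2 ),27, 72 *sqrt( 5)/5, 74,  98.18 ]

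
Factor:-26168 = -2^3*3271^1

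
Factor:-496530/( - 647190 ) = 17^ ( - 1 )* 47^(-1 )*613^1 = 613/799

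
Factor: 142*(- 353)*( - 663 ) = 33233538 = 2^1*3^1*13^1*17^1 * 71^1*353^1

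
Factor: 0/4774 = 0^1 = 0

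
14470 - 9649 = 4821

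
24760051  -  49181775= - 24421724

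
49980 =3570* 14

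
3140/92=34 + 3/23  =  34.13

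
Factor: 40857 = 3^1 * 13619^1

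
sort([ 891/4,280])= [ 891/4,280]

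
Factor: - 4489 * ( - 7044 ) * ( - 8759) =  - 2^2*3^1 * 19^1 * 67^2*461^1*587^1 = - 276964099644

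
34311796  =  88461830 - 54150034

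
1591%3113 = 1591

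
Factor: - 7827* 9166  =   - 2^1*3^1*2609^1*4583^1 = - 71742282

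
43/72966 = 43/72966 = 0.00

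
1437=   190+1247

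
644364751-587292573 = 57072178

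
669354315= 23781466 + 645572849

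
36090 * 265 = 9563850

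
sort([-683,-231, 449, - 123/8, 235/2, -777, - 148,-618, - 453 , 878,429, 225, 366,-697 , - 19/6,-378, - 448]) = [ - 777,-697, -683,- 618, - 453,-448 , - 378  ,-231, - 148, - 123/8,-19/6 , 235/2, 225,366, 429, 449, 878]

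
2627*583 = 1531541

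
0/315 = 0 = 0.00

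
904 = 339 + 565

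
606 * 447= 270882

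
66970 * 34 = 2276980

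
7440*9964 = 74132160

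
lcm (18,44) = 396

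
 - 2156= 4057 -6213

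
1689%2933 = 1689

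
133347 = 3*44449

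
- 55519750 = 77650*(-715)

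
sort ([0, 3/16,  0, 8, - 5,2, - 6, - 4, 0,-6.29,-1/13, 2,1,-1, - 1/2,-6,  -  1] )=[ - 6.29,-6,-6,-5, - 4,  -  1, - 1, - 1/2, - 1/13 , 0, 0,  0,3/16,1, 2,2  ,  8] 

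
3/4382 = 3/4382 = 0.00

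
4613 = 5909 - 1296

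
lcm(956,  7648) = 7648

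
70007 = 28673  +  41334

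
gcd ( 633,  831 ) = 3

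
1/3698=1/3698  =  0.00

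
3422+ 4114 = 7536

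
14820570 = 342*43335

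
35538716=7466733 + 28071983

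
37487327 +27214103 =64701430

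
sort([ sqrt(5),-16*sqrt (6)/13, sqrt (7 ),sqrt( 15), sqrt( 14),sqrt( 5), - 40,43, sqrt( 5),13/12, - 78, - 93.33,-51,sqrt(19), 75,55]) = [ - 93.33,  -  78,-51, - 40 ,- 16*sqrt(6 ) /13,13/12,sqrt(5 ),sqrt ( 5),sqrt( 5)  ,  sqrt(7 ) , sqrt( 14 ), sqrt(15 ),sqrt( 19),43 , 55 , 75]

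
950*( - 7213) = - 6852350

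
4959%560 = 479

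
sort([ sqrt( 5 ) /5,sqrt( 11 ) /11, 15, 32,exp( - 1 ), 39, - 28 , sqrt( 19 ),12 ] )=[ - 28,sqrt( 11)/11, exp( - 1), sqrt( 5)/5, sqrt( 19 ),12,15, 32 , 39] 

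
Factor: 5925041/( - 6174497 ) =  - 7^( - 1 ) *882071^( - 1 ) * 5925041^1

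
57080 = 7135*8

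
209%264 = 209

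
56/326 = 28/163 = 0.17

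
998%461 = 76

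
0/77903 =0 = 0.00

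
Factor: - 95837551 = -17^1 * 733^1*7691^1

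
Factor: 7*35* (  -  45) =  - 11025 = - 3^2*5^2*7^2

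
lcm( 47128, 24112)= 1036816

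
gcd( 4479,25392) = 3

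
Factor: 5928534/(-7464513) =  - 1976178/2488171 = - 2^1*3^1 * 7^( - 2)*17^( - 1 )*29^( - 1) * 103^( - 1)*317^1*1039^1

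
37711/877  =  43 = 43.00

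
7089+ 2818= 9907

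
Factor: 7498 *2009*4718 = 71069508076 = 2^2 * 7^3 * 23^1*  41^1*163^1*337^1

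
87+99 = 186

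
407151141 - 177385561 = 229765580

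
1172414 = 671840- - 500574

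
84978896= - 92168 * ( - 922) 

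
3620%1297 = 1026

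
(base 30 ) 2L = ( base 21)3I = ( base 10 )81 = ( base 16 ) 51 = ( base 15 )56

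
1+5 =6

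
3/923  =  3/923 = 0.00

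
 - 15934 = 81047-96981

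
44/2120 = 11/530 = 0.02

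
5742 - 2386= 3356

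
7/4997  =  7/4997 = 0.00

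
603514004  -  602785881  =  728123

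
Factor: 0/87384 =0 = 0^1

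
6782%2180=242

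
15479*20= 309580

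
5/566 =5/566 = 0.01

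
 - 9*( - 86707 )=780363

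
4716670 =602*7835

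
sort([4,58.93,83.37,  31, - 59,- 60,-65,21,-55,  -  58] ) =[-65,  -  60, - 59, - 58, - 55, 4, 21,31,58.93,83.37]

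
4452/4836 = 371/403 = 0.92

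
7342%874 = 350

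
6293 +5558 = 11851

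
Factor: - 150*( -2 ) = 2^2 * 3^1*5^2 = 300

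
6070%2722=626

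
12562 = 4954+7608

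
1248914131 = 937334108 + 311580023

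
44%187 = 44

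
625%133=93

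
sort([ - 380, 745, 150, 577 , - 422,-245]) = [  -  422,-380, - 245, 150,577, 745 ] 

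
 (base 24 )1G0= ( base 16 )3c0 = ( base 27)18F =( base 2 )1111000000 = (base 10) 960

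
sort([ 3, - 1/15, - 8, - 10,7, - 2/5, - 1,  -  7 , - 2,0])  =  [ - 10, - 8, - 7, - 2,-1, - 2/5, - 1/15,0, 3,7]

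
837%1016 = 837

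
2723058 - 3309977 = -586919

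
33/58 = 33/58 = 0.57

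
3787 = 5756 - 1969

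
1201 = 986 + 215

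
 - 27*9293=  - 250911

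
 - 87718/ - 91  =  87718/91 = 963.93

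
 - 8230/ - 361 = 22 + 288/361 =22.80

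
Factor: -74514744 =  - 2^3*  3^2*37^1*83^1*337^1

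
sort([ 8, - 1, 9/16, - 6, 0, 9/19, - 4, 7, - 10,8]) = [ - 10, - 6,  -  4, - 1,0, 9/19,9/16, 7,8, 8]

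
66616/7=66616/7 = 9516.57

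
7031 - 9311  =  -2280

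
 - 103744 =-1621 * 64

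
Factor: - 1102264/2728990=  - 2^2*5^( - 1 )*11^( - 1) * 211^1*653^1*24809^( - 1 ) = - 551132/1364495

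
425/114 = 425/114  =  3.73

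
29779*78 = 2322762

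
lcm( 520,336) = 21840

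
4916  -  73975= -69059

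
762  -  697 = 65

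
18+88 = 106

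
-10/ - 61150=1/6115 = 0.00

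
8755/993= 8 + 811/993 = 8.82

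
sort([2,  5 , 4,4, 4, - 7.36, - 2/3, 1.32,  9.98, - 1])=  [ - 7.36,  -  1, - 2/3, 1.32,2,4,4, 4, 5, 9.98]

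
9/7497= 1/833= 0.00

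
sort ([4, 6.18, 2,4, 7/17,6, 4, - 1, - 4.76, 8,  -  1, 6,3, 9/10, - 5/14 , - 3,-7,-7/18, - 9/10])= [ - 7, - 4.76,-3, - 1, - 1, - 9/10, - 7/18,  -  5/14, 7/17,9/10, 2 , 3, 4, 4,4,6, 6, 6.18, 8] 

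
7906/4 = 3953/2 = 1976.50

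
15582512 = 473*32944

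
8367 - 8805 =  - 438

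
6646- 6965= - 319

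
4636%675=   586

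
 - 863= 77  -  940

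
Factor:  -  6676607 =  - 7^1*97^1*9833^1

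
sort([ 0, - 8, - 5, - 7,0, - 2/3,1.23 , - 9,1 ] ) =[ - 9, - 8, - 7, - 5,  -  2/3, 0,0 , 1,1.23] 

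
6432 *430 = 2765760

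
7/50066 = 7/50066= 0.00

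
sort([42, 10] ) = [10,42]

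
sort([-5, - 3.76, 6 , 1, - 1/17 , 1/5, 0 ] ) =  [ - 5, - 3.76, - 1/17,0,1/5,1,6 ]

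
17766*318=5649588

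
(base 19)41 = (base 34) 29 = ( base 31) 2f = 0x4d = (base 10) 77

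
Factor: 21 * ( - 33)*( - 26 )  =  18018 = 2^1*3^2 * 7^1*11^1 * 13^1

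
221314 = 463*478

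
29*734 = 21286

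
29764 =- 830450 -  - 860214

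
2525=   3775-1250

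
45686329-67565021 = - 21878692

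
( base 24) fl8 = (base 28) bio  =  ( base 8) 21700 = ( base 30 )a52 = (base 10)9152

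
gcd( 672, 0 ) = 672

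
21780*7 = 152460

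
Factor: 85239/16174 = 2^(-1 ) * 3^3*7^1 * 11^1*41^1*8087^(  -  1 )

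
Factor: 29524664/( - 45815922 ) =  - 2^2 * 3^ ( -3 ) * 13^1*313^1*907^1 * 848443^(-1 )=- 14762332/22907961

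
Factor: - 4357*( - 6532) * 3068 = 2^4*13^1*23^1*59^1*71^1*4357^1 = 87315046832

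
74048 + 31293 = 105341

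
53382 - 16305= 37077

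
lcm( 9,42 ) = 126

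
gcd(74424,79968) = 168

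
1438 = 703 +735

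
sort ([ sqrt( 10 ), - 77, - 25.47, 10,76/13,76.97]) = [ - 77, - 25.47,sqrt (10), 76/13 , 10,76.97]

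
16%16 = 0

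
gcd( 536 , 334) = 2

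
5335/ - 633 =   -  5335/633 = - 8.43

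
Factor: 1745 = 5^1*349^1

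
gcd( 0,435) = 435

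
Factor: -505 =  - 5^1*101^1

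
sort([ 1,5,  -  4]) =[ - 4, 1, 5 ] 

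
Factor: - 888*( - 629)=2^3*3^1*17^1*37^2 = 558552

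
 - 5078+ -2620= - 7698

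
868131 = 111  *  7821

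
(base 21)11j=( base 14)265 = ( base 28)h5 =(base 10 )481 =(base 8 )741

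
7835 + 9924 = 17759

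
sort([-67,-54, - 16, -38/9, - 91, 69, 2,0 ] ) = [ - 91,-67, - 54, - 16,-38/9,0, 2, 69 ] 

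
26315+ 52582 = 78897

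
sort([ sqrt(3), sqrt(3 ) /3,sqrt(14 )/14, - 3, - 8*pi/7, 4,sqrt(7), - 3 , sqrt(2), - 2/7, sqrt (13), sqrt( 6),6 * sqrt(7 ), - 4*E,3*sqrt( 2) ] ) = [ - 4*E, - 8 * pi/7, - 3,-3,- 2/7, sqrt( 14 )/14, sqrt(3 ) /3, sqrt(2), sqrt ( 3), sqrt ( 6),  sqrt(7), sqrt(13), 4, 3*sqrt(2), 6 * sqrt( 7 )]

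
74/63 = 1 + 11/63  =  1.17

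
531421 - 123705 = 407716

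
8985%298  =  45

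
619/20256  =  619/20256 = 0.03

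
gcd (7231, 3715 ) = 1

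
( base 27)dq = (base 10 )377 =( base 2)101111001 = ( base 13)230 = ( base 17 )153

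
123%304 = 123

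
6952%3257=438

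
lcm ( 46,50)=1150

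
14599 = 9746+4853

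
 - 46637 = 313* (- 149 ) 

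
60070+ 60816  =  120886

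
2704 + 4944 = 7648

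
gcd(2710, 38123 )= 1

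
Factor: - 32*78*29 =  - 2^6 * 3^1*13^1*29^1 = - 72384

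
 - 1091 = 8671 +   -  9762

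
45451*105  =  4772355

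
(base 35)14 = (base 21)1I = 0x27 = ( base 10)39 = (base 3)1110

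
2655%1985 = 670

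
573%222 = 129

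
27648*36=995328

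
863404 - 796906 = 66498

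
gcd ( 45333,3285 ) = 657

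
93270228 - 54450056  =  38820172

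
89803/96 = 935 + 43/96 = 935.45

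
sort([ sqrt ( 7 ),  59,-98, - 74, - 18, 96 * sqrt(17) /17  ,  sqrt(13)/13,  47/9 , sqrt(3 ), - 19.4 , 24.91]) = [ - 98, - 74, - 19.4, - 18,sqrt( 13)/13, sqrt( 3) , sqrt( 7),47/9,  96*sqrt(17 ) /17,24.91 , 59] 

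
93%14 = 9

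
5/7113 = 5/7113 = 0.00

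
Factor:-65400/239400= -3^( - 1 )*7^( - 1 ) * 19^ (- 1 ) * 109^1 = - 109/399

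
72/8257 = 72/8257 = 0.01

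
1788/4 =447=447.00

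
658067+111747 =769814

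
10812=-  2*( - 5406)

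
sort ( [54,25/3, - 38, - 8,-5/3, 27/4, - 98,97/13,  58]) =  [- 98, - 38 ,- 8, - 5/3, 27/4 , 97/13, 25/3, 54,  58 ]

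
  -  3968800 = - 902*4400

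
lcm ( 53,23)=1219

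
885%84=45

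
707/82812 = 707/82812 = 0.01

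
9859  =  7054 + 2805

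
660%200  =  60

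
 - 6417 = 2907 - 9324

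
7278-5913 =1365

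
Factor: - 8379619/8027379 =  - 3^( - 2 ) * 101^( - 1)*269^1 * 8831^(-1)*31151^1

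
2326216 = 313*7432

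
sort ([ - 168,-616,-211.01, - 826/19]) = [-616,-211.01,-168,-826/19]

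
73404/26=36702/13 = 2823.23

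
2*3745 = 7490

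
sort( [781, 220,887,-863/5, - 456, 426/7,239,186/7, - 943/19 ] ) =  [ - 456,-863/5, - 943/19,  186/7,426/7,220,239,781  ,  887]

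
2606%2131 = 475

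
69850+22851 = 92701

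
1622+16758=18380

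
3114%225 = 189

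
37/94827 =37/94827= 0.00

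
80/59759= 80/59759 = 0.00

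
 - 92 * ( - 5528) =508576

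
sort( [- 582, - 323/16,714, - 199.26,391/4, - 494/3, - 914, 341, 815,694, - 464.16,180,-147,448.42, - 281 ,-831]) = [ - 914, - 831, - 582, - 464.16, - 281, - 199.26, - 494/3, - 147,-323/16, 391/4,180,341,448.42,694,714,815]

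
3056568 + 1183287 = 4239855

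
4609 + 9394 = 14003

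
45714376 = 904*50569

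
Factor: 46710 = 2^1*3^3* 5^1*173^1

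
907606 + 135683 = 1043289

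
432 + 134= 566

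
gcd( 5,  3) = 1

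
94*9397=883318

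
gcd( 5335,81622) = 1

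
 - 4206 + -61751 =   -  65957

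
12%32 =12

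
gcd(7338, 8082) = 6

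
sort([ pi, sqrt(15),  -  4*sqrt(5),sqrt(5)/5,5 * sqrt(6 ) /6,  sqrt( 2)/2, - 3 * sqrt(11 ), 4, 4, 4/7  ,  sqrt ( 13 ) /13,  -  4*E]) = [  -  4*E,- 3 * sqrt(11 ), - 4*sqrt( 5), sqrt(13 ) /13,sqrt( 5)/5,4/7,sqrt(2 ) /2,  5 * sqrt(6)/6, pi, sqrt(15 ) , 4,4]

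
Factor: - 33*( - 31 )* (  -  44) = - 2^2*3^1*11^2 * 31^1 = - 45012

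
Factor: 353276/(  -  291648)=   -  2^( - 4)*3^( - 1 )*7^(- 1)  *11^1*37^1 = -407/336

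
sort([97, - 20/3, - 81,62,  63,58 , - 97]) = [ - 97, - 81, - 20/3,  58,62,63,97]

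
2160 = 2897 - 737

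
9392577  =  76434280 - 67041703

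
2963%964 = 71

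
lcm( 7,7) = 7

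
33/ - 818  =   - 33/818 = -0.04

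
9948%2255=928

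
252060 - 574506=- 322446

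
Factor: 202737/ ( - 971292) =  - 2^( - 2)*7^( - 1)*31^( - 1)*373^( - 1)*67579^1 = - 67579/323764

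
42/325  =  42/325=   0.13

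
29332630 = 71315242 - 41982612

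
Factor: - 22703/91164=  -  2^( - 2 ) * 3^(  -  1)*71^(-1)*73^1*107^(  -  1)*311^1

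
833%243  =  104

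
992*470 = 466240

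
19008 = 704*27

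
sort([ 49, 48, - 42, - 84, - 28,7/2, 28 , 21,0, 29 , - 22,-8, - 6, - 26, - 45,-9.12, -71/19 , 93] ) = [ - 84, - 45,- 42, - 28, - 26, - 22, - 9.12 , - 8 , - 6, - 71/19,0,  7/2, 21,28, 29,  48,49, 93 ]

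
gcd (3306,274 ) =2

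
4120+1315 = 5435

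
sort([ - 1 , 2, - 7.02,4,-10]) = [ - 10, - 7.02,-1,2,4] 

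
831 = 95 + 736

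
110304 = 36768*3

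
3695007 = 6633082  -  2938075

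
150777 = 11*13707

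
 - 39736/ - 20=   1986 + 4/5 = 1986.80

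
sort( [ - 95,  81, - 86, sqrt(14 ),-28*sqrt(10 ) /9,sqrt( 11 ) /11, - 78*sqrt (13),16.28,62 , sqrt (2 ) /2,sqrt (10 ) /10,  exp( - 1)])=[ - 78*sqrt (13 ), - 95,  -  86, - 28  *sqrt ( 10) /9,sqrt (11)/11,sqrt (10)/10, exp ( - 1),sqrt( 2)/2,sqrt( 14 ), 16.28,62,  81]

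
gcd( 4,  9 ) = 1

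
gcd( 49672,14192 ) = 7096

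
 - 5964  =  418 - 6382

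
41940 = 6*6990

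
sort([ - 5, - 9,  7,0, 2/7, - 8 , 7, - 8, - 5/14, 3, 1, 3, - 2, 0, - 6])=[ - 9, - 8, - 8, - 6, - 5, - 2, - 5/14,0, 0, 2/7, 1,3, 3, 7 , 7]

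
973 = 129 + 844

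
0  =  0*23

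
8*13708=109664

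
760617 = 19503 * 39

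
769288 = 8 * 96161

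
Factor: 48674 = 2^1*24337^1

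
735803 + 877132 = 1612935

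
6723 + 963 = 7686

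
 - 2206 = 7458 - 9664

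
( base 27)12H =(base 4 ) 30200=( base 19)242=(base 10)800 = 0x320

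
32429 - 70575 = - 38146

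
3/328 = 3/328  =  0.01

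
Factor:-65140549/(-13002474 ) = 2^( - 1) * 3^( - 1)*17^1*67^1*57191^1*2167079^( -1) 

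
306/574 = 153/287=0.53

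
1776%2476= 1776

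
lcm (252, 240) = 5040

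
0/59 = 0= 0.00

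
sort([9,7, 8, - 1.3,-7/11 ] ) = [ - 1.3, - 7/11,7,8,9 ]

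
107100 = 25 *4284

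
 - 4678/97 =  - 4678/97 = - 48.23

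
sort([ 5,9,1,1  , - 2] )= [ - 2,1,1, 5,9]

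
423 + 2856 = 3279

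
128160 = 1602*80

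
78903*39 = 3077217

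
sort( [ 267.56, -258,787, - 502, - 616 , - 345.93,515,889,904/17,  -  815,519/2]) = [ - 815,  -  616, - 502,-345.93 , - 258,904/17,  519/2, 267.56,515 , 787,889]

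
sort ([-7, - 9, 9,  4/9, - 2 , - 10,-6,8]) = [ - 10, - 9, - 7,- 6, - 2, 4/9,  8,9] 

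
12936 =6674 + 6262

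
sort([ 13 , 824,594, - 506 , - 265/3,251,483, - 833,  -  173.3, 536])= [- 833,  -  506 , - 173.3, - 265/3,  13,251,483, 536,594, 824 ] 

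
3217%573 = 352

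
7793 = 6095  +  1698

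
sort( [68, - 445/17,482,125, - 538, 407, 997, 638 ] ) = [-538, - 445/17,68, 125, 407,482,638, 997]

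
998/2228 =499/1114 = 0.45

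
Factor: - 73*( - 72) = 2^3*3^2*73^1=5256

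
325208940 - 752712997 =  - 427504057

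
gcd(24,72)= 24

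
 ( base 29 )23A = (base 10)1779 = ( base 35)1ft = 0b11011110011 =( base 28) 27F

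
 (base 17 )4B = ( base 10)79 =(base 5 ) 304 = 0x4f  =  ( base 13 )61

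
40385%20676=19709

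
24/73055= 24/73055= 0.00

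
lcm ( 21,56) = 168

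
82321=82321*1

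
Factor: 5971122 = 2^1*3^2 * 23^1*14423^1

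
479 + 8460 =8939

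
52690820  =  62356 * 845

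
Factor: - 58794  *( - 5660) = 332774040= 2^3 *3^1*5^1*41^1*239^1*283^1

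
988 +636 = 1624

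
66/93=22/31 = 0.71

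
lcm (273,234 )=1638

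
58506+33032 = 91538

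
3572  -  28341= - 24769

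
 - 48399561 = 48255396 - 96654957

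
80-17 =63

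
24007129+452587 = 24459716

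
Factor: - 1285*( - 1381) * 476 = 2^2 * 5^1*7^1 * 17^1 *257^1*1381^1  =  844702460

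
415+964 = 1379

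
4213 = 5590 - 1377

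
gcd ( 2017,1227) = 1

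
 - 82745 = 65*( - 1273)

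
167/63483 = 167/63483  =  0.00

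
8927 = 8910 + 17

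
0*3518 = 0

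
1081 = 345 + 736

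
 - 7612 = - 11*692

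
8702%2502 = 1196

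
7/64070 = 7/64070  =  0.00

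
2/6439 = 2/6439  =  0.00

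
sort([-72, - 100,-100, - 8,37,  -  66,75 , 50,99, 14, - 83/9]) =[ - 100, - 100,-72,-66, - 83/9, - 8,14,37,50, 75, 99]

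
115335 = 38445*3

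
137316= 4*34329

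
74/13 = 74/13= 5.69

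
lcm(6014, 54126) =54126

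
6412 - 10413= -4001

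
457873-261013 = 196860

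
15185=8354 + 6831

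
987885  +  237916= 1225801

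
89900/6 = 14983 + 1/3 = 14983.33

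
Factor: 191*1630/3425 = 62266/685 = 2^1*5^( - 1)*137^( - 1)*163^1*191^1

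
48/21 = 16/7=2.29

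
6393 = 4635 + 1758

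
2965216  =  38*78032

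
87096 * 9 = 783864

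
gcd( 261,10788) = 87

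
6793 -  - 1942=8735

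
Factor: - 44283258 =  - 2^1*3^2*2460181^1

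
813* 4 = 3252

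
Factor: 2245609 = 31^1*107^1* 677^1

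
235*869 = 204215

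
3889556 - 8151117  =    -  4261561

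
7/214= 7/214 = 0.03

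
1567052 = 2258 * 694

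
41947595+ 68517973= 110465568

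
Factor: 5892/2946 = 2 = 2^1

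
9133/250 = 36 + 133/250 = 36.53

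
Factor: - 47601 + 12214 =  - 35387=- 11^1*3217^1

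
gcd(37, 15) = 1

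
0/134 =0 = 0.00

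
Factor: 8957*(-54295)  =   - 486320315 = - 5^1*13^2*53^1* 10859^1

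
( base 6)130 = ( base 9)60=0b110110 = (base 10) 54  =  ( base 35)1j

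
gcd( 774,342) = 18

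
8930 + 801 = 9731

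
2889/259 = 2889/259=11.15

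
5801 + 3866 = 9667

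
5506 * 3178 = 17498068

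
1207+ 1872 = 3079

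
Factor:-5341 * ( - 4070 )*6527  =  2^1 *5^1 *7^2*11^1*37^1*61^1*107^1*109^1=141883077490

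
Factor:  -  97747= - 13^1 * 73^1*103^1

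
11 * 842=9262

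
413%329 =84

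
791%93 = 47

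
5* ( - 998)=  - 4990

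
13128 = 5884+7244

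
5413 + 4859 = 10272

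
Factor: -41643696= - 2^4 * 3^1*867577^1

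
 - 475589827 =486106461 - 961696288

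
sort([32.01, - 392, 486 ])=[  -  392, 32.01, 486]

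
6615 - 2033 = 4582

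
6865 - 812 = 6053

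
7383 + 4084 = 11467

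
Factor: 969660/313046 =2^1*3^2*5^1 * 193^( - 1 )*811^(-1)*5387^1 = 484830/156523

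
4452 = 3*1484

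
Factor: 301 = 7^1*43^1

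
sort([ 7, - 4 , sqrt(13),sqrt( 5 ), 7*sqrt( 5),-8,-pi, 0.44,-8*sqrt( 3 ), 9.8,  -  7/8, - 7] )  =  [-8*sqrt( 3), - 8, - 7 , - 4, - pi, - 7/8,0.44, sqrt( 5), sqrt( 13 ),  7, 9.8,7*sqrt(5) ] 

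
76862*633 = 48653646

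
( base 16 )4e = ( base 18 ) 46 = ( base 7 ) 141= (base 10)78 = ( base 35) 28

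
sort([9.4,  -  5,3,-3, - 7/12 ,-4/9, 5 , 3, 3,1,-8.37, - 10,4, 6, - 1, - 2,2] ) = [ - 10,-8.37, - 5, - 3, - 2, - 1 , - 7/12,-4/9,1, 2 , 3,  3,  3,4,5,6,  9.4]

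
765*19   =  14535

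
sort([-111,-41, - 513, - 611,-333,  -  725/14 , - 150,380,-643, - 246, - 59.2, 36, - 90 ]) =[ - 643, - 611, - 513,-333, - 246 ,-150,-111,-90, - 59.2,-725/14,-41, 36,380] 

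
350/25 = 14 = 14.00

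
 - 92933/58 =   -  92933/58= - 1602.29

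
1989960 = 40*49749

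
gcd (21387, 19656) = 3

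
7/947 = 7/947 = 0.01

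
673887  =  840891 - 167004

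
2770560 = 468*5920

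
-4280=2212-6492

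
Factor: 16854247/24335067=3^(- 1 )*19^( - 1)*47^1*358601^1 * 426931^(- 1)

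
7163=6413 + 750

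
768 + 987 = 1755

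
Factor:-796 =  - 2^2 * 199^1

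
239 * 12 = 2868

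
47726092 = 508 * 93949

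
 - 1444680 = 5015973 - 6460653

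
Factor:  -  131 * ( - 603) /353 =78993/353  =  3^2 * 67^1 * 131^1 * 353^( - 1)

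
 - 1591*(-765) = 1217115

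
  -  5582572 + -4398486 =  - 9981058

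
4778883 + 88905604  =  93684487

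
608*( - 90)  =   - 54720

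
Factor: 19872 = 2^5*3^3*23^1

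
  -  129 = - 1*129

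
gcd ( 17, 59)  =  1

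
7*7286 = 51002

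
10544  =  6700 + 3844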